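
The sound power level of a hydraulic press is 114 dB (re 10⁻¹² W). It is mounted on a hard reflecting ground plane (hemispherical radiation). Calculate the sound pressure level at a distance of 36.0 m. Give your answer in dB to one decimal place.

L_p = L_w − 10·log₁₀(2π·r²) with r = 36.0 m.
2π·r² = 8143 m², 10·log₁₀ of that is 39.108 dB.
L_p = 114 − 39.108 = 74.89 dB.

74.9 dB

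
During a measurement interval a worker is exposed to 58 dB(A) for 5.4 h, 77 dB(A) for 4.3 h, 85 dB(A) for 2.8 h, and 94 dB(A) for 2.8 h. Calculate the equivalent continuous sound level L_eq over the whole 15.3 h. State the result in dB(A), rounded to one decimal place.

87.3 dB(A)

Weight each interval's intensity by its duration and average over T = 15.3 h:
Σ tᵢ·10^(Lᵢ/10) = 5.4·10^(58/10) + 4.3·10^(77/10) + 2.8·10^(85/10) + 2.8·10^(94/10) = 8.138e+09.
L_eq = 10·log₁₀(8.138e+09/15.3) = 87.26 dB(A).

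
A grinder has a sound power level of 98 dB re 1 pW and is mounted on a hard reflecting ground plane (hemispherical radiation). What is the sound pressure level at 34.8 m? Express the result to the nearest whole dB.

59 dB

The power spreads over a hemisphere of area 2π·r², so L_p = L_w − 10·log₁₀(2π·r²).
2π·r² = 7609 m², 10·log₁₀ of that is 38.813 dB.
L_p = 98 − 38.813 = 59.19 dB.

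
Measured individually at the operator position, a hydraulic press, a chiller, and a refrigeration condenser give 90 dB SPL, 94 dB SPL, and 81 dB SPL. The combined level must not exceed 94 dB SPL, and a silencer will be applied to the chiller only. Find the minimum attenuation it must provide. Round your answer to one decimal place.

2.6 dB

The untreated sources together contribute 10^(90/10) + 10^(81/10) = 1.126e+09, i.e. 90.51 dB SPL.
The limit corresponds to 10^(94/10) = 2.512e+09; subtracting the fixed part leaves 1.386e+09 for the chiller, i.e. 91.42 dB SPL.
Required insertion loss = 94 − 91.42 = 2.58 dB.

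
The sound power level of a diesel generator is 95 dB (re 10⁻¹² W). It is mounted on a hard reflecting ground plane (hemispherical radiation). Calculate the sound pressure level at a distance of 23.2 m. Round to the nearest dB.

Free-field hemispherical radiation: L_p = L_w − 10·log₁₀(2π·r²), r = 23.2 m.
2π·r² = 3382 m², 10·log₁₀ of that is 35.292 dB.
L_p = 95 − 35.292 = 59.71 dB.

60 dB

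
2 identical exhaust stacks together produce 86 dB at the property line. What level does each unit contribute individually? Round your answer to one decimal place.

Dividing the total intensity by 2 lowers the level by 10·log₁₀ 2 = 3.010 dB: L₁ = 86 − 3.010.

83.0 dB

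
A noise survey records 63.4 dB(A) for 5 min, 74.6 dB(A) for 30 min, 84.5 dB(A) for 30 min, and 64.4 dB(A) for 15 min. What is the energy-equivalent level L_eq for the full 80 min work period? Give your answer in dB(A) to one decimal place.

80.7 dB(A)

L_eq = 10·log₁₀[(1/T)·Σ tᵢ·10^(Lᵢ/10)] with T = 80 min.
Σ tᵢ·10^(Lᵢ/10) = 5·10^(63.4/10) + 30·10^(74.6/10) + 30·10^(84.5/10) + 15·10^(64.4/10) = 9.373e+09.
L_eq = 10·log₁₀(9.373e+09/80) = 80.69 dB(A).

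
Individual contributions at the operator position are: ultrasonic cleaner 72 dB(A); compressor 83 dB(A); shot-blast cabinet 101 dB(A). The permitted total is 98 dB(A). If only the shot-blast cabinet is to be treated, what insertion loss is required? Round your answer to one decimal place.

3.2 dB

Fixed contribution from the other sources: Σ 10^(L/10) = 10^(72/10) + 10^(83/10) = 2.154e+08 (83.33 dB(A)).
The limit corresponds to 10^(98/10) = 6.310e+09; subtracting the fixed part leaves 6.094e+09 for the shot-blast cabinet, i.e. 97.85 dB(A).
So the shot-blast cabinet must be reduced from 101 to 97.85 dB(A): IL = 3.15 dB.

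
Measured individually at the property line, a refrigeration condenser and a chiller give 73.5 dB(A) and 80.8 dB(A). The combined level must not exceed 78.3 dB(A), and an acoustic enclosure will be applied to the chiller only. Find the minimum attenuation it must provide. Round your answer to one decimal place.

4.2 dB

Everything except the chiller sums to 10^(73.5/10) = 2.239e+07 in linear terms, 73.50 dB(A).
The limit corresponds to 10^(78.3/10) = 6.761e+07; subtracting the fixed part leaves 4.522e+07 for the chiller, i.e. 76.55 dB(A).
Required insertion loss = 80.8 − 76.55 = 4.25 dB.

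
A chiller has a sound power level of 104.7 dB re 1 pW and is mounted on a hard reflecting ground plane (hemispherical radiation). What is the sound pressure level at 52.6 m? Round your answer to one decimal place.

Free-field hemispherical radiation: L_p = L_w − 10·log₁₀(2π·r²), r = 52.6 m.
2π·r² = 1.738e+04 m², 10·log₁₀ of that is 42.402 dB.
L_p = 104.7 − 42.402 = 62.30 dB.

62.3 dB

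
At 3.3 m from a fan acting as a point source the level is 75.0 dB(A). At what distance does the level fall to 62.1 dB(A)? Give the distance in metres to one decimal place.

14.6 m

The 12.9 dB drop corresponds to a distance ratio of 10^(12.9/20) for a point source.
r₂ = 3.3·10^((75.0−62.1)/20) = 3.3·10^(12.9/20) = 14.57 m.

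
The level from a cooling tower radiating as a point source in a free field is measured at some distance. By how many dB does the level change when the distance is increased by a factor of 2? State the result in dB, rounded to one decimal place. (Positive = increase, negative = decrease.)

With spherical spreading the level changes by −20·log₁₀(r₂/r₁).
ΔL = −20·log₁₀(2) = -6.02 dB.

-6.0 dB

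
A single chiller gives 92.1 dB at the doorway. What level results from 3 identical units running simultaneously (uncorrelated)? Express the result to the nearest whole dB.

97 dB

With 3 equal, uncorrelated contributions the intensity is 3× that of one unit, giving a rise of 10·log₁₀ 3.
L_total = 92.1 + 10·log₁₀(3) = 92.1 + 4.771 = 96.87 dB.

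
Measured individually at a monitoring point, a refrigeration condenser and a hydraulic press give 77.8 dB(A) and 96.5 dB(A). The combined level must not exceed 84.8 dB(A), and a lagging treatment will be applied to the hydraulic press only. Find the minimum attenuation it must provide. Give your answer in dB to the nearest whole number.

The untreated sources together contribute 10^(77.8/10) = 6.026e+07, i.e. 77.80 dB(A).
To meet 84.8 dB(A) overall, the treated hydraulic press may contribute at most 10^(84.8/10) − 6.026e+07 = 2.417e+08, i.e. 83.83 dB(A).
Required insertion loss = 96.5 − 83.83 = 12.67 dB.

13 dB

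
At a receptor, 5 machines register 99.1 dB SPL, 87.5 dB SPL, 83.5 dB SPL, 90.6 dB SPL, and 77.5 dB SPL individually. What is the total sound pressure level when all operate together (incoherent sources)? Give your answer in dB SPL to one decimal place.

100.1 dB SPL

Incoherent sources combine by intensity addition: L_total = 10·log₁₀(Σ 10^(L_i/10)).
Σ 10^(L/10) = 10^(99.1/10) + 10^(87.5/10) + 10^(83.5/10) + 10^(90.6/10) + 10^(77.5/10) = 1.012e+10.
L_total = 10·log₁₀(1.012e+10) = 100.05 dB SPL.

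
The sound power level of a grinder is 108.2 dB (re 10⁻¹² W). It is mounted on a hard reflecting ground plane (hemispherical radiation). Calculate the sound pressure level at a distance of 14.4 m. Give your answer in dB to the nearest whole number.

77 dB

Free-field hemispherical radiation: L_p = L_w − 10·log₁₀(2π·r²), r = 14.4 m.
2π·r² = 1303 m², 10·log₁₀ of that is 31.149 dB.
L_p = 108.2 − 31.149 = 77.05 dB.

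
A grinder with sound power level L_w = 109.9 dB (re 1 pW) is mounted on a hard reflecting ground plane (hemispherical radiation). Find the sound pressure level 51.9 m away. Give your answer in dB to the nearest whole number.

Free-field hemispherical radiation: L_p = L_w − 10·log₁₀(2π·r²), r = 51.9 m.
2π·r² = 1.692e+04 m², 10·log₁₀ of that is 42.285 dB.
L_p = 109.9 − 42.285 = 67.61 dB.

68 dB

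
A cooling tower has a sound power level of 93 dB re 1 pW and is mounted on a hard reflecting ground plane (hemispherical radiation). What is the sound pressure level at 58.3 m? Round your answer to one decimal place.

49.7 dB

The power spreads over a hemisphere of area 2π·r², so L_p = L_w − 10·log₁₀(2π·r²).
2π·r² = 2.136e+04 m², 10·log₁₀ of that is 43.295 dB.
L_p = 93 − 43.295 = 49.70 dB.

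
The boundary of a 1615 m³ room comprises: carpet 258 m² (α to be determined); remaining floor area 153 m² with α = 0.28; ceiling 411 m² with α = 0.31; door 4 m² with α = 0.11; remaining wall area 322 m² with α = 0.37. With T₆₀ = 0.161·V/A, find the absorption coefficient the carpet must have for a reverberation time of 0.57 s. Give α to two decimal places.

Required total absorption A = 0.161·1615/0.57 = 456.17 m².
Absorption from the other surfaces = 153·0.28 + 411·0.31 + 4·0.11 + 322·0.37 = 289.83 m², so the carpet must supply 166.34 m² over 258 m².
α = 166.34/258 = 0.645.

0.64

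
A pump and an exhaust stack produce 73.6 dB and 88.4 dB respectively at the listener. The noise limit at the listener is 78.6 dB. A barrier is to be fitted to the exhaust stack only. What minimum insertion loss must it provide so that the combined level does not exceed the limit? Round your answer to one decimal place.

11.5 dB

The untreated sources together contribute 10^(73.6/10) = 2.291e+07, i.e. 73.60 dB.
To meet 78.6 dB overall, the treated exhaust stack may contribute at most 10^(78.6/10) − 2.291e+07 = 4.953e+07, i.e. 76.95 dB.
So the exhaust stack must be reduced from 88.4 to 76.95 dB: IL = 11.45 dB.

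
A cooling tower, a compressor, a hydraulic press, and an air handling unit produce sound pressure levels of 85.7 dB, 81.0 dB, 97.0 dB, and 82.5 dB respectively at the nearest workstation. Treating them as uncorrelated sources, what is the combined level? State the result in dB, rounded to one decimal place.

97.5 dB

For uncorrelated sources the intensities add, so convert each level to linear form, sum, and take 10·log₁₀ of the total.
Σ 10^(L/10) = 10^(85.7/10) + 10^(81.0/10) + 10^(97.0/10) + 10^(82.5/10) = 5.687e+09.
L_total = 10·log₁₀(5.687e+09) = 97.55 dB.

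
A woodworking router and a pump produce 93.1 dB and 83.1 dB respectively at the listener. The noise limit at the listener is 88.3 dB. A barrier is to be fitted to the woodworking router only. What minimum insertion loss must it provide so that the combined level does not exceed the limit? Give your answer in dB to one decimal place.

6.4 dB

Fixed contribution from the other source: Σ 10^(L/10) = 10^(83.1/10) = 2.042e+08 (83.10 dB).
The limit corresponds to 10^(88.3/10) = 6.761e+08; subtracting the fixed part leaves 4.719e+08 for the woodworking router, i.e. 86.74 dB.
Required insertion loss = 93.1 − 86.74 = 6.36 dB.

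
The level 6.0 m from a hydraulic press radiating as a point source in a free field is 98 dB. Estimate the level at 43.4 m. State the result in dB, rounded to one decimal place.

80.8 dB

For a point source, L₂ = L₁ − 20·log₁₀(r₂/r₁).
L₂ = 98 − 20·log₁₀(43.4/6.0) = 98 − 17.187 = 80.81 dB.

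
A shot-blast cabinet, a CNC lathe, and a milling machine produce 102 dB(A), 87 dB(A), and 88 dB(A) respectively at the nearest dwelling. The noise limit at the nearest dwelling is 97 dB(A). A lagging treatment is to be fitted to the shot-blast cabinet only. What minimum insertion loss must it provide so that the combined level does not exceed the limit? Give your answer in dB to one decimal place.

6.1 dB

Fixed contribution from the other sources: Σ 10^(L/10) = 10^(87/10) + 10^(88/10) = 1.132e+09 (90.54 dB(A)).
To meet 97 dB(A) overall, the treated shot-blast cabinet may contribute at most 10^(97/10) − 1.132e+09 = 3.880e+09, i.e. 95.89 dB(A).
Required insertion loss = 102 − 95.89 = 6.11 dB.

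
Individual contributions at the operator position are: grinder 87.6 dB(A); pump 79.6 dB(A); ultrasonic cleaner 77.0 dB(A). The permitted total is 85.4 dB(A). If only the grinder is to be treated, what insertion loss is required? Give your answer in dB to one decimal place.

4.5 dB

Everything except the grinder sums to 10^(79.6/10) + 10^(77.0/10) = 1.413e+08 in linear terms, 81.50 dB(A).
To meet 85.4 dB(A) overall, the treated grinder may contribute at most 10^(85.4/10) − 1.413e+08 = 2.054e+08, i.e. 83.13 dB(A).
So the grinder must be reduced from 87.6 to 83.13 dB(A): IL = 4.47 dB.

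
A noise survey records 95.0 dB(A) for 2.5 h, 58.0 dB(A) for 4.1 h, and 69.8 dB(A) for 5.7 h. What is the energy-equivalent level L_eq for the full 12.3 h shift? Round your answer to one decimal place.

88.1 dB(A)

L_eq = 10·log₁₀[(1/T)·Σ tᵢ·10^(Lᵢ/10)] with T = 12.3 h.
Σ tᵢ·10^(Lᵢ/10) = 2.5·10^(95.0/10) + 4.1·10^(58.0/10) + 5.7·10^(69.8/10) = 7.963e+09.
L_eq = 10·log₁₀(7.963e+09/12.3) = 88.11 dB(A).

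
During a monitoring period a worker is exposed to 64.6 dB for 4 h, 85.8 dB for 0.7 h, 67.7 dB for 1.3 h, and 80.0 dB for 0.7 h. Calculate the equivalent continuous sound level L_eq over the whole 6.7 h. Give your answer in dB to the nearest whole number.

The energy average is taken in the linear domain: L_eq = 10·log₁₀[(Σ tᵢ·10^(Lᵢ/10))/T], T = 6.7 h.
Σ tᵢ·10^(Lᵢ/10) = 4·10^(64.6/10) + 0.7·10^(85.8/10) + 1.3·10^(67.7/10) + 0.7·10^(80.0/10) = 3.553e+08.
L_eq = 10·log₁₀(3.553e+08/6.7) = 77.25 dB.

77 dB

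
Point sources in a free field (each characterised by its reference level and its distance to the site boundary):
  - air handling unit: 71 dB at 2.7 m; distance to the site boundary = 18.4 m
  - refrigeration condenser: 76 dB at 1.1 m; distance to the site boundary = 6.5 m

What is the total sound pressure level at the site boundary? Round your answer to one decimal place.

Apply inverse-square spreading to bring every level to the receiver, then sum 10^(L/10).
air handling unit: 71 − 20·log₁₀(18.4/2.7) = 71 − 16.67 = 54.33 dB.
refrigeration condenser: 76 − 20·log₁₀(6.5/1.1) = 76 − 15.43 = 60.57 dB.
Σ 10^(L/10) = 1.411e+06 → L_total = 10·log₁₀(1.411e+06) = 61.50 dB.

61.5 dB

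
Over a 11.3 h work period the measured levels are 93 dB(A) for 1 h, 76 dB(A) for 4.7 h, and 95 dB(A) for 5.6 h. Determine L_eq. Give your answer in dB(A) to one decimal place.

The energy average is taken in the linear domain: L_eq = 10·log₁₀[(Σ tᵢ·10^(Lᵢ/10))/T], T = 11.3 h.
Σ tᵢ·10^(Lᵢ/10) = 1·10^(93/10) + 4.7·10^(76/10) + 5.6·10^(95/10) = 1.989e+10.
L_eq = 10·log₁₀(1.989e+10/11.3) = 92.46 dB(A).

92.5 dB(A)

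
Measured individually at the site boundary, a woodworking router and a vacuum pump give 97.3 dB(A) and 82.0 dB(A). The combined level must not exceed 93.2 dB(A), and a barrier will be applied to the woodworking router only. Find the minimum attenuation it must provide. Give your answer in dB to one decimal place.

Everything except the woodworking router sums to 10^(82.0/10) = 1.585e+08 in linear terms, 82.00 dB(A).
To meet 93.2 dB(A) overall, the treated woodworking router may contribute at most 10^(93.2/10) − 1.585e+08 = 1.931e+09, i.e. 92.86 dB(A).
Required insertion loss = 97.3 − 92.86 = 4.44 dB.

4.4 dB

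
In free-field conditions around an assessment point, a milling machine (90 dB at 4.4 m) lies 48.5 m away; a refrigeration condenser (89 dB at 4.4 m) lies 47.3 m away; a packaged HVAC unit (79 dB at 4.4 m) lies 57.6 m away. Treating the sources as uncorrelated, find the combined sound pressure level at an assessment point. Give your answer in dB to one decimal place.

First find each source's level at the receiver (point-source: −20·log₁₀(r/r_ref)), then combine on an intensity basis.
milling machine: 90 − 20·log₁₀(48.5/4.4) = 90 − 20.85 = 69.15 dB.
refrigeration condenser: 89 − 20·log₁₀(47.3/4.4) = 89 − 20.63 = 68.37 dB.
packaged HVAC unit: 79 − 20·log₁₀(57.6/4.4) = 79 − 22.34 = 56.66 dB.
Σ 10^(L/10) = 1.557e+07 → L_total = 10·log₁₀(1.557e+07) = 71.92 dB.

71.9 dB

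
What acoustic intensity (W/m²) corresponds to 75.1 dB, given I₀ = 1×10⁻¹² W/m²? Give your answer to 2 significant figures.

3.2e-05 W/m²

L = 10·log₁₀(I/I₀) ⇒ I = I₀·10^(L/10) = 10⁻¹² × 10^7.51.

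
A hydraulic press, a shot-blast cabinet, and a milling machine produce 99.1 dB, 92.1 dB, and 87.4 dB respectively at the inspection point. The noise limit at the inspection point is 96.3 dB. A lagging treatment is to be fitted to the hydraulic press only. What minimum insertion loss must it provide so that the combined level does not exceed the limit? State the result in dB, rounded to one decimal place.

5.9 dB

The untreated sources together contribute 10^(92.1/10) + 10^(87.4/10) = 2.171e+09, i.e. 93.37 dB.
The limit corresponds to 10^(96.3/10) = 4.266e+09; subtracting the fixed part leaves 2.094e+09 for the hydraulic press, i.e. 93.21 dB.
Required insertion loss = 99.1 − 93.21 = 5.89 dB.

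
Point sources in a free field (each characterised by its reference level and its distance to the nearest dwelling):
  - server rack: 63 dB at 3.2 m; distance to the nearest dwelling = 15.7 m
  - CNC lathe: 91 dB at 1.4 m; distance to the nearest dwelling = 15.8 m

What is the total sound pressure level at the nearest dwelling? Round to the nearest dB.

First find each source's level at the receiver (point-source: −20·log₁₀(r/r_ref)), then combine on an intensity basis.
server rack: 63 − 20·log₁₀(15.7/3.2) = 63 − 13.81 = 49.19 dB.
CNC lathe: 91 − 20·log₁₀(15.8/1.4) = 91 − 21.05 = 69.95 dB.
Σ 10^(L/10) = 9.967e+06 → L_total = 10·log₁₀(9.967e+06) = 69.99 dB.

70 dB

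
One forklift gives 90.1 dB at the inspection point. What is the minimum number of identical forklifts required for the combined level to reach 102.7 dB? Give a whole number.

Need L₁ + 10·log₁₀ N ≥ 102.7, i.e. log₁₀ N ≥ 1.26.
N ≥ 10^(12.6/10) = 18.197, so N = 19.

19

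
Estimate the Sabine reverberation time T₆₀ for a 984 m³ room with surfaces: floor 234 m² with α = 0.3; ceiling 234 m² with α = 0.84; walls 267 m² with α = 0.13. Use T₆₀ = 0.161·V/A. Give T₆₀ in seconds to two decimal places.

0.53 s

Summing Sᵢαᵢ: 234·0.3 + 234·0.84 + 267·0.13 = 301.47 m².
T₆₀ = 0.161·V/A = 0.161·984/301.47 = 0.526 s.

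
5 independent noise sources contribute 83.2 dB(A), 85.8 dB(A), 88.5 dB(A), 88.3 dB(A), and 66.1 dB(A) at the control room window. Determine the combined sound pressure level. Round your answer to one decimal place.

93.0 dB(A)

Incoherent sources combine by intensity addition: L_total = 10·log₁₀(Σ 10^(L_i/10)).
Σ 10^(L/10) = 10^(83.2/10) + 10^(85.8/10) + 10^(88.5/10) + 10^(88.3/10) + 10^(66.1/10) = 1.977e+09.
L_total = 10·log₁₀(1.977e+09) = 92.96 dB(A).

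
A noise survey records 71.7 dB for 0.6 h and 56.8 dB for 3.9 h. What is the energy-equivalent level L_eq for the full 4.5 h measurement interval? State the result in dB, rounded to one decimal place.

L_eq = 10·log₁₀[(1/T)·Σ tᵢ·10^(Lᵢ/10)] with T = 4.5 h.
Σ tᵢ·10^(Lᵢ/10) = 0.6·10^(71.7/10) + 3.9·10^(56.8/10) = 1.074e+07.
L_eq = 10·log₁₀(1.074e+07/4.5) = 63.78 dB.

63.8 dB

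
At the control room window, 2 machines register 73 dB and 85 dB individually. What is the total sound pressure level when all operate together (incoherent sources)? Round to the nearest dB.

For uncorrelated sources the intensities add, so convert each level to linear form, sum, and take 10·log₁₀ of the total.
Σ 10^(L/10) = 10^(73/10) + 10^(85/10) = 3.362e+08.
L_total = 10·log₁₀(3.362e+08) = 85.27 dB.

85 dB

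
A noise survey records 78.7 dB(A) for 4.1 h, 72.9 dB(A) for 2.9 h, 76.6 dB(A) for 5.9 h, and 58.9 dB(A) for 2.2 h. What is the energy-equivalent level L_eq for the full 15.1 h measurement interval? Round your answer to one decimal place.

The energy average is taken in the linear domain: L_eq = 10·log₁₀[(Σ tᵢ·10^(Lᵢ/10))/T], T = 15.1 h.
Σ tᵢ·10^(Lᵢ/10) = 4.1·10^(78.7/10) + 2.9·10^(72.9/10) + 5.9·10^(76.6/10) + 2.2·10^(58.9/10) = 6.319e+08.
L_eq = 10·log₁₀(6.319e+08/15.1) = 76.22 dB(A).

76.2 dB(A)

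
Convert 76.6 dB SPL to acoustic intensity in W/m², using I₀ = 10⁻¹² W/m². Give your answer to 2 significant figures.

I = I₀·10^(L/10) = 10⁻¹² × 10^(76.6/10) = 10^(-4.340).

4.6e-05 W/m²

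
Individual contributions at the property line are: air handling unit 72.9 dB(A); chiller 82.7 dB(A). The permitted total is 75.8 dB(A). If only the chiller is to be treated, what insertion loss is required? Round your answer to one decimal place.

10.0 dB

Fixed contribution from the other source: Σ 10^(L/10) = 10^(72.9/10) = 1.950e+07 (72.90 dB(A)).
To meet 75.8 dB(A) overall, the treated chiller may contribute at most 10^(75.8/10) − 1.950e+07 = 1.852e+07, i.e. 72.68 dB(A).
Required insertion loss = 82.7 − 72.68 = 10.02 dB.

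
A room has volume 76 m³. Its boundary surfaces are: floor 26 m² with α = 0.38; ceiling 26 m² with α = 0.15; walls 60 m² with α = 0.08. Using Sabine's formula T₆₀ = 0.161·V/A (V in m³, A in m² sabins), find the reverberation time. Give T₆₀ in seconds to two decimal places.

A = Σ Sᵢαᵢ = 26·0.38 + 26·0.15 + 60·0.08 = 18.58 m².
T₆₀ = 0.161·V/A = 0.161·76/18.58 = 0.659 s.

0.66 s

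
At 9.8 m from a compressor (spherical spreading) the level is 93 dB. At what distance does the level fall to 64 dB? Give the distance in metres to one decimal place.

276.2 m

Point-source spreading drops the level by 20·log₁₀(r₂/r₁); inverting, r₂/r₁ = 10^(ΔL/20).
r₂ = 9.8·10^((93−64)/20) = 9.8·10^(29.0/20) = 276.20 m.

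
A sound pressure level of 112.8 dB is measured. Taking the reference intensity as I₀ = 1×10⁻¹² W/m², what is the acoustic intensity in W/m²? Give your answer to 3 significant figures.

0.191 W/m²

I = I₀·10^(L/10) = 10⁻¹² × 10^(112.8/10) = 10^(-0.720).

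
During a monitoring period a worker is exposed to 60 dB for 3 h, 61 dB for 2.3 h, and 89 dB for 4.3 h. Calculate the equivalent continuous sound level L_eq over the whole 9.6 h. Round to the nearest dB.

86 dB

L_eq = 10·log₁₀[(1/T)·Σ tᵢ·10^(Lᵢ/10)] with T = 9.6 h.
Σ tᵢ·10^(Lᵢ/10) = 3·10^(60/10) + 2.3·10^(61/10) + 4.3·10^(89/10) = 3.422e+09.
L_eq = 10·log₁₀(3.422e+09/9.6) = 85.52 dB.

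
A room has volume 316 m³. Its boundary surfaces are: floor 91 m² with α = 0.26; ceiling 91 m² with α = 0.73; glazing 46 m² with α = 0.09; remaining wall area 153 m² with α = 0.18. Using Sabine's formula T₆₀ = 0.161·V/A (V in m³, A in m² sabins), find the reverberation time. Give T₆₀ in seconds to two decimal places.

0.42 s

Total absorption A = 91·0.26 + 91·0.73 + 46·0.09 + 153·0.18 = 121.77 m² sabins.
T₆₀ = 0.161·V/A = 0.161·316/121.77 = 0.418 s.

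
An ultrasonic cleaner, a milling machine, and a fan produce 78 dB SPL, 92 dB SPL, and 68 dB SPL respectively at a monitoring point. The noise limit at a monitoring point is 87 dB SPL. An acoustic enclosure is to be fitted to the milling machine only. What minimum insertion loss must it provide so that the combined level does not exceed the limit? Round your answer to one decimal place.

Everything except the milling machine sums to 10^(78/10) + 10^(68/10) = 6.941e+07 in linear terms, 78.41 dB SPL.
To meet 87 dB SPL overall, the treated milling machine may contribute at most 10^(87/10) − 6.941e+07 = 4.318e+08, i.e. 86.35 dB SPL.
So the milling machine must be reduced from 92 to 86.35 dB SPL: IL = 5.65 dB.

5.6 dB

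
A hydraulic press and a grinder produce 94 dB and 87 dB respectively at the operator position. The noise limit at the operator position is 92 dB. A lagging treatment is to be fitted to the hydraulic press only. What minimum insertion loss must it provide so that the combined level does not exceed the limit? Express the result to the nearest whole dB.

The untreated sources together contribute 10^(87/10) = 5.012e+08, i.e. 87.00 dB.
To meet 92 dB overall, the treated hydraulic press may contribute at most 10^(92/10) − 5.012e+08 = 1.084e+09, i.e. 90.35 dB.
So the hydraulic press must be reduced from 94 to 90.35 dB: IL = 3.65 dB.

4 dB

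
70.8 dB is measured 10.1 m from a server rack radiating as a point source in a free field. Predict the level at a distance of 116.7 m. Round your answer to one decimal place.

Spherical spreading from a point source gives a 20·log₁₀(r₂/r₁) drop.
L₂ = 70.8 − 20·log₁₀(116.7/10.1) = 70.8 − 21.255 = 49.55 dB.

49.5 dB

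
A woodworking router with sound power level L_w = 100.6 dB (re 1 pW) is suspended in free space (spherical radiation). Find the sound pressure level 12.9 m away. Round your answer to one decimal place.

67.4 dB

The power spreads over a sphere of area 4π·r², so L_p = L_w − 10·log₁₀(4π·r²).
4π·r² = 2091 m², 10·log₁₀ of that is 33.204 dB.
L_p = 100.6 − 33.204 = 67.40 dB.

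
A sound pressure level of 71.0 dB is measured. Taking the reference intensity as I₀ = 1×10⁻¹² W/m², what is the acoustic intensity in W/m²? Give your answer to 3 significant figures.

I = I₀·10^(L/10) = 10⁻¹² × 10^(71.0/10) = 10^(-4.900).

1.26e-05 W/m²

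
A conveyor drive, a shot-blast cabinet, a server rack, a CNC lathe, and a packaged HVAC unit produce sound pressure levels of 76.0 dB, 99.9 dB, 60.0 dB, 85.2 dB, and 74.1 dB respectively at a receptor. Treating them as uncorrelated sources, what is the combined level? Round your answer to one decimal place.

100.1 dB

Incoherent sources combine by intensity addition: L_total = 10·log₁₀(Σ 10^(L_i/10)).
Σ 10^(L/10) = 10^(76.0/10) + 10^(99.9/10) + 10^(60.0/10) + 10^(85.2/10) + 10^(74.1/10) = 1.017e+10.
L_total = 10·log₁₀(1.017e+10) = 100.07 dB.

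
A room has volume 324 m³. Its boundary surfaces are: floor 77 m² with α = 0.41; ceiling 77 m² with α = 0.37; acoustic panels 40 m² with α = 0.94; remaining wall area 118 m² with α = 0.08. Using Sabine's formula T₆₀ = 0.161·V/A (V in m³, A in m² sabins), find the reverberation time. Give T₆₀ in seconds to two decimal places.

0.49 s

A = Σ Sᵢαᵢ = 77·0.41 + 77·0.37 + 40·0.94 + 118·0.08 = 107.10 m².
T₆₀ = 0.161·V/A = 0.161·324/107.10 = 0.487 s.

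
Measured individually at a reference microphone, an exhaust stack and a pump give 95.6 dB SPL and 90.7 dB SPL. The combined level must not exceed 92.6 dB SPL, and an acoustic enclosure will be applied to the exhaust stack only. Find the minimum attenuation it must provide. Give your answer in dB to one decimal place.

7.5 dB

The untreated sources together contribute 10^(90.7/10) = 1.175e+09, i.e. 90.70 dB SPL.
The limit corresponds to 10^(92.6/10) = 1.820e+09; subtracting the fixed part leaves 6.448e+08 for the exhaust stack, i.e. 88.09 dB SPL.
So the exhaust stack must be reduced from 95.6 to 88.09 dB SPL: IL = 7.51 dB.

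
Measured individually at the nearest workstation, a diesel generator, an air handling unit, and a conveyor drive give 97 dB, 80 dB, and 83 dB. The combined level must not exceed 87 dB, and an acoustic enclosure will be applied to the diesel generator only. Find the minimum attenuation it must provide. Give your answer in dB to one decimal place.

The untreated sources together contribute 10^(80/10) + 10^(83/10) = 2.995e+08, i.e. 84.76 dB.
To meet 87 dB overall, the treated diesel generator may contribute at most 10^(87/10) − 2.995e+08 = 2.017e+08, i.e. 83.05 dB.
So the diesel generator must be reduced from 97 to 83.05 dB: IL = 13.95 dB.

14.0 dB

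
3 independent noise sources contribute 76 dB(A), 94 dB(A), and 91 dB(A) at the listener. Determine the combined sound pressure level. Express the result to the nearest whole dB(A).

96 dB(A)

For uncorrelated sources the intensities add, so convert each level to linear form, sum, and take 10·log₁₀ of the total.
Σ 10^(L/10) = 10^(76/10) + 10^(94/10) + 10^(91/10) = 3.811e+09.
L_total = 10·log₁₀(3.811e+09) = 95.81 dB(A).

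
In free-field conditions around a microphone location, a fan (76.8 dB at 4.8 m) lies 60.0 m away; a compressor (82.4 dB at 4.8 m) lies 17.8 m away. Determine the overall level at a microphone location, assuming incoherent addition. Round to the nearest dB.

Apply inverse-square spreading to bring every level to the receiver, then sum 10^(L/10).
fan: 76.8 − 20·log₁₀(60.0/4.8) = 76.8 − 21.94 = 54.86 dB.
compressor: 82.4 − 20·log₁₀(17.8/4.8) = 82.4 − 11.38 = 71.02 dB.
Σ 10^(L/10) = 1.294e+07 → L_total = 10·log₁₀(1.294e+07) = 71.12 dB.

71 dB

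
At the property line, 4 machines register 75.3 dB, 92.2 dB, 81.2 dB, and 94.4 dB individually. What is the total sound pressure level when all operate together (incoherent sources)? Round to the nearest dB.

97 dB

Incoherent sources combine by intensity addition: L_total = 10·log₁₀(Σ 10^(L_i/10)).
Σ 10^(L/10) = 10^(75.3/10) + 10^(92.2/10) + 10^(81.2/10) + 10^(94.4/10) = 4.580e+09.
L_total = 10·log₁₀(4.580e+09) = 96.61 dB.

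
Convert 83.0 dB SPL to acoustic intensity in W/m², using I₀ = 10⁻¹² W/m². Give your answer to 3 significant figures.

I = I₀·10^(L/10) = 10⁻¹² × 10^(83.0/10) = 10^(-3.700).

0.000200 W/m²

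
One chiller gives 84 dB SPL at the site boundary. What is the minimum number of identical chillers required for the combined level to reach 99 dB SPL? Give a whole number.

The shortfall is 99 − 84 = 15.0 dB, and N units add 10·log₁₀ N, so need 10·log₁₀ N ≥ 15.0.
N ≥ 10^(15.0/10) = 31.623, so N = 32.

32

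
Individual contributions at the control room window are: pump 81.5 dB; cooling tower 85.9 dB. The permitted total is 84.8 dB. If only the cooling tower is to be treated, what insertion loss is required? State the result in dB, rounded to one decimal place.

Fixed contribution from the other source: Σ 10^(L/10) = 10^(81.5/10) = 1.413e+08 (81.50 dB).
The limit corresponds to 10^(84.8/10) = 3.020e+08; subtracting the fixed part leaves 1.607e+08 for the cooling tower, i.e. 82.06 dB.
Required insertion loss = 85.9 − 82.06 = 3.84 dB.

3.8 dB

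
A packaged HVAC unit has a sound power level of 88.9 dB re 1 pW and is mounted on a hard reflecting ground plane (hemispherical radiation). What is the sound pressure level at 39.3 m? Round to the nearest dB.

49 dB

Free-field hemispherical radiation: L_p = L_w − 10·log₁₀(2π·r²), r = 39.3 m.
2π·r² = 9704 m², 10·log₁₀ of that is 39.870 dB.
L_p = 88.9 − 39.870 = 49.03 dB.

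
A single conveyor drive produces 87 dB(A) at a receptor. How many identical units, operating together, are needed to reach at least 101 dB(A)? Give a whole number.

26

Need L₁ + 10·log₁₀ N ≥ 101, i.e. log₁₀ N ≥ 1.40.
N ≥ 10^(14.0/10) = 25.119, so N = 26.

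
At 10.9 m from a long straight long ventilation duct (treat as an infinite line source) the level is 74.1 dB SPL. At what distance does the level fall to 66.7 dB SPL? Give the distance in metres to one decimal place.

For a line source L₁ − L₂ = 10·log₁₀(r₂/r₁), so r₂ = r₁·10^((L₁−L₂)/10).
r₂ = 10.9·10^((74.1−66.7)/10) = 10.9·10^(7.4/10) = 59.90 m.

59.9 m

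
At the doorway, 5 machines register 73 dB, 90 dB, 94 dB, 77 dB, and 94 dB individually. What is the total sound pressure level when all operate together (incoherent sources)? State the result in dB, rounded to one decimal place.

97.8 dB

For uncorrelated sources the intensities add, so convert each level to linear form, sum, and take 10·log₁₀ of the total.
Σ 10^(L/10) = 10^(73/10) + 10^(90/10) + 10^(94/10) + 10^(77/10) + 10^(94/10) = 6.094e+09.
L_total = 10·log₁₀(6.094e+09) = 97.85 dB.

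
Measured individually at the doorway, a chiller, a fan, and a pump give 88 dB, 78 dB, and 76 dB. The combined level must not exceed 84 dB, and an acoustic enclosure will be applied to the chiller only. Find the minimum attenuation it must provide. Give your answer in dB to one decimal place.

6.3 dB

The untreated sources together contribute 10^(78/10) + 10^(76/10) = 1.029e+08, i.e. 80.12 dB.
The limit corresponds to 10^(84/10) = 2.512e+08; subtracting the fixed part leaves 1.483e+08 for the chiller, i.e. 81.71 dB.
Required insertion loss = 88 − 81.71 = 6.29 dB.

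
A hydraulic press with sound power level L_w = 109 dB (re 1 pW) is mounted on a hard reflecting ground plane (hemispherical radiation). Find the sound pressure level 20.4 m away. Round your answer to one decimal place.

74.8 dB

The power spreads over a hemisphere of area 2π·r², so L_p = L_w − 10·log₁₀(2π·r²).
2π·r² = 2615 m², 10·log₁₀ of that is 34.174 dB.
L_p = 109 − 34.174 = 74.83 dB.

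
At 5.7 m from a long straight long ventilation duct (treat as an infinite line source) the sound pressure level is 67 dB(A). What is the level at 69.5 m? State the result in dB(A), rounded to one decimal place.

Cylindrical spreading from a line source gives a 10·log₁₀(r₂/r₁) drop.
L₂ = 67 − 10·log₁₀(69.5/5.7) = 67 − 10.861 = 56.14 dB(A).

56.1 dB(A)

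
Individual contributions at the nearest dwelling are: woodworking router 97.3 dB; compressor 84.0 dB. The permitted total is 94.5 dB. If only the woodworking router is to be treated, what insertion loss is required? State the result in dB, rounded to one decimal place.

3.2 dB

Everything except the woodworking router sums to 10^(84.0/10) = 2.512e+08 in linear terms, 84.00 dB.
To meet 94.5 dB overall, the treated woodworking router may contribute at most 10^(94.5/10) − 2.512e+08 = 2.567e+09, i.e. 94.09 dB.
So the woodworking router must be reduced from 97.3 to 94.09 dB: IL = 3.21 dB.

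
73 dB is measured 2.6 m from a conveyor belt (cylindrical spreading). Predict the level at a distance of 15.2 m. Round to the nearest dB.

65 dB

Line-source attenuation: ΔL = 10·log₁₀(r₂/r₁) = 10·log₁₀(15.2/2.6) = 7.669 dB.
L₂ = 73 − 10·log₁₀(15.2/2.6) = 73 − 7.669 = 65.33 dB.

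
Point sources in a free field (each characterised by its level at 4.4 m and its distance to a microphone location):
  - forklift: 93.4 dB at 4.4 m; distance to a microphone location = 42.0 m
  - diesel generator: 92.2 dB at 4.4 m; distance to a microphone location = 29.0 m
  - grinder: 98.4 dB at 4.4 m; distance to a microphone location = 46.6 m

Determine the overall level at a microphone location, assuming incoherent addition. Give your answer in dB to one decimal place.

First find each source's level at the receiver (point-source: −20·log₁₀(r/r_ref)), then combine on an intensity basis.
forklift: 93.4 − 20·log₁₀(42.0/4.4) = 93.4 − 19.60 = 73.80 dB.
diesel generator: 92.2 − 20·log₁₀(29.0/4.4) = 92.2 − 16.38 = 75.82 dB.
grinder: 98.4 − 20·log₁₀(46.6/4.4) = 98.4 − 20.50 = 77.90 dB.
Σ 10^(L/10) = 1.239e+08 → L_total = 10·log₁₀(1.239e+08) = 80.93 dB.

80.9 dB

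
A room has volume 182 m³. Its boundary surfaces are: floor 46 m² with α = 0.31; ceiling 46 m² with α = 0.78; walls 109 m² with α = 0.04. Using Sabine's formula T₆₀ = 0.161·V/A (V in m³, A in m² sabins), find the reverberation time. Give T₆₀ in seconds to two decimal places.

A = Σ Sᵢαᵢ = 46·0.31 + 46·0.78 + 109·0.04 = 54.50 m².
T₆₀ = 0.161 × 182 / 54.50 = 0.538 s.

0.54 s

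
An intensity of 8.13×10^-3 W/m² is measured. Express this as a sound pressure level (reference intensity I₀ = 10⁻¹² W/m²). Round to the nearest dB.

I/I₀ = 8.13×10^-3/10⁻¹² = 8.13×10^9, and L = 10·log₁₀(I/I₀).
L = 10·(0.9101 + 9) = 99.10 dB.

99 dB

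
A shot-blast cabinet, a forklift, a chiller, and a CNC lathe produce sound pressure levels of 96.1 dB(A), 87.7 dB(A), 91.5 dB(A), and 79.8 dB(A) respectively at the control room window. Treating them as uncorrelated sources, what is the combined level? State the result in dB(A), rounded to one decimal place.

Incoherent sources combine by intensity addition: L_total = 10·log₁₀(Σ 10^(L_i/10)).
Σ 10^(L/10) = 10^(96.1/10) + 10^(87.7/10) + 10^(91.5/10) + 10^(79.8/10) = 6.171e+09.
L_total = 10·log₁₀(6.171e+09) = 97.90 dB(A).

97.9 dB(A)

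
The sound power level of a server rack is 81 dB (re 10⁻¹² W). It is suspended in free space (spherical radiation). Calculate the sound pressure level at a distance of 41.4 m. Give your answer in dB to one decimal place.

37.7 dB

The power spreads over a sphere of area 4π·r², so L_p = L_w − 10·log₁₀(4π·r²).
4π·r² = 2.154e+04 m², 10·log₁₀ of that is 43.332 dB.
L_p = 81 − 43.332 = 37.67 dB.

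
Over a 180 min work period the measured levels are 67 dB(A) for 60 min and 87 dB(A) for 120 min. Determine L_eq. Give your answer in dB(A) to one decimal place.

85.3 dB(A)

The energy average is taken in the linear domain: L_eq = 10·log₁₀[(Σ tᵢ·10^(Lᵢ/10))/T], T = 180 min.
Σ tᵢ·10^(Lᵢ/10) = 60·10^(67/10) + 120·10^(87/10) = 6.044e+10.
L_eq = 10·log₁₀(6.044e+10/180) = 85.26 dB(A).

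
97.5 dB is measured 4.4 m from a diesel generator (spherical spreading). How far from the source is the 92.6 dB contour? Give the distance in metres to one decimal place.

7.7 m

For a point source L₁ − L₂ = 20·log₁₀(r₂/r₁), so r₂ = r₁·10^((L₁−L₂)/20).
r₂ = 4.4·10^((97.5−92.6)/20) = 4.4·10^(4.9/20) = 7.73 m.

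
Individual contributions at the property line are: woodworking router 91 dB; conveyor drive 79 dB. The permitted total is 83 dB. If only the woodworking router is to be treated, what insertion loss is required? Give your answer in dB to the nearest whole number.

10 dB

Everything except the woodworking router sums to 10^(79/10) = 7.943e+07 in linear terms, 79.00 dB.
To meet 83 dB overall, the treated woodworking router may contribute at most 10^(83/10) − 7.943e+07 = 1.201e+08, i.e. 80.80 dB.
So the woodworking router must be reduced from 91 to 80.80 dB: IL = 10.20 dB.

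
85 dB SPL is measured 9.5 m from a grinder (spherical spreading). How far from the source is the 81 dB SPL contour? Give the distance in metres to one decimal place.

15.1 m

For a point source L₁ − L₂ = 20·log₁₀(r₂/r₁), so r₂ = r₁·10^((L₁−L₂)/20).
r₂ = 9.5·10^((85−81)/20) = 9.5·10^(4.0/20) = 15.06 m.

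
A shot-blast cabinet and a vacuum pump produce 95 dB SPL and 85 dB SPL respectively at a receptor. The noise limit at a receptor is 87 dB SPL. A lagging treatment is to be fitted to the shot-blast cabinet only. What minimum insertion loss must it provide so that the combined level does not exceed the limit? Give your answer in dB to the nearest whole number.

The untreated sources together contribute 10^(85/10) = 3.162e+08, i.e. 85.00 dB SPL.
The limit corresponds to 10^(87/10) = 5.012e+08; subtracting the fixed part leaves 1.850e+08 for the shot-blast cabinet, i.e. 82.67 dB SPL.
So the shot-blast cabinet must be reduced from 95 to 82.67 dB SPL: IL = 12.33 dB.

12 dB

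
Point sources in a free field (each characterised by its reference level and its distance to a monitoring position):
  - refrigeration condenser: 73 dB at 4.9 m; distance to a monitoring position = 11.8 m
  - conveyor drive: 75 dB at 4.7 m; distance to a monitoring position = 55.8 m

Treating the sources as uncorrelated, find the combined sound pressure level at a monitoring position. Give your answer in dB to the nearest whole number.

Apply inverse-square spreading to bring every level to the receiver, then sum 10^(L/10).
refrigeration condenser: 73 − 20·log₁₀(11.8/4.9) = 73 − 7.63 = 65.37 dB.
conveyor drive: 75 − 20·log₁₀(55.8/4.7) = 75 − 21.49 = 53.51 dB.
Σ 10^(L/10) = 3.665e+06 → L_total = 10·log₁₀(3.665e+06) = 65.64 dB.

66 dB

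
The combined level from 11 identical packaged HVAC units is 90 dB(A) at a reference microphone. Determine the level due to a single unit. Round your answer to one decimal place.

Dividing the total intensity by 11 lowers the level by 10·log₁₀ 11 = 10.414 dB: L₁ = 90 − 10.414.

79.6 dB(A)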